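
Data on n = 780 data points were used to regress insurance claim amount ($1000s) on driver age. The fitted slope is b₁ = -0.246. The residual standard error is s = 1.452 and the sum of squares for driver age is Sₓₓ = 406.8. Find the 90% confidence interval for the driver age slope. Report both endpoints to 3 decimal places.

(-0.365, -0.127)

SE(b₁) = s/√Sₓₓ = 1.452/√406.8 = 0.0719907.
df = n − 2 = 778.
t* = t_{0.05, 778} = 1.646815.
Margin = t* × SE = 1.646815 × 0.0719907 = 0.11856.
CI: -0.246 ± 0.11856 → (-0.365, -0.127).
With 90% confidence, each one-unit increase in driver age is associated with a change of between -0.365 and -0.127 $1000s in insurance claim amount.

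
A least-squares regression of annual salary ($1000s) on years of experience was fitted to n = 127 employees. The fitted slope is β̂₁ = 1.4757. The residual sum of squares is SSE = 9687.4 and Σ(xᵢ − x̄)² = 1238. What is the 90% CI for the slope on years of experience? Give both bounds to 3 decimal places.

MSE = SSE/(n − 2) = 9687.4/125 = 77.4992.
SE(β̂₁) = √(MSE/Sₓₓ) = √(77.4992/1238) = 0.250201.
df = n − 2 = 125.
t* = t_{0.05, 125} = 1.657135.
Margin = t* × SE = 1.657135 × 0.250201 = 0.41462.
CI: 1.4757 ± 0.41462 → (1.061, 1.890).
With 90% confidence, each one-unit increase in years of experience is associated with a change of between 1.061 and 1.890 $1000s in annual salary.

(1.061, 1.890)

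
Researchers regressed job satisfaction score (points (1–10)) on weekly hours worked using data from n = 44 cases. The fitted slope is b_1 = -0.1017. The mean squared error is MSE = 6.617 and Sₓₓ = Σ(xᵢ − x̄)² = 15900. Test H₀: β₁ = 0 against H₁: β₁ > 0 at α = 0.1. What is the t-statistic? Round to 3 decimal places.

SE(b_1) = √(MSE/Sₓₓ) = √(6.617/15900) = 0.0204001.
t = -0.1017 / 0.0204001 = -4.985.
df = n − 2 = 42.
One-sided p ≈ 1.0000, which is ≥ 0.1, so fail to reject H₀.
The data do not give significant evidence that the true slope on weekly hours worked is positive.

t = -4.985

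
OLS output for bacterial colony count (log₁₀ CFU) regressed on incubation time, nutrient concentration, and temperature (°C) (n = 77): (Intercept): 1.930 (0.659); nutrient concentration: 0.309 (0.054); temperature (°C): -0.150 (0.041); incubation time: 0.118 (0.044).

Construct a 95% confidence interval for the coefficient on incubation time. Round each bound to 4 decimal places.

Read off: b = 0.118, SE = 0.044 for incubation time.
df = n − k − 1 = 77 − 3 − 1 = 73.
t* = t_{0.025, 73} = 1.992997.
Margin = t* × SE = 1.992997 × 0.044 = 0.087692.
CI: 0.118 ± 0.087692 → (0.0303, 0.2057).

(0.0303, 0.2057)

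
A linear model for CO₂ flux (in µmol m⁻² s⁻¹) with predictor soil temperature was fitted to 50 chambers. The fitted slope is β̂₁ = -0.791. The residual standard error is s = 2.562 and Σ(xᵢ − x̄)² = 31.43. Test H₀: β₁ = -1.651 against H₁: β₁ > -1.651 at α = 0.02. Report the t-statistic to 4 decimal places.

SE(β̂₁) = s/√Sₓₓ = 2.562/√31.43 = 0.45699.
t = (-0.791 − (-1.651)) / 0.45699 = 1.8819.
df = n − 2 = 48.
One-sided p ≈ 0.0330, which is ≥ 0.02, so fail to reject H₀.
The data do not give significant evidence that the true slope on soil temperature exceeds -1.651 µmol m⁻² s⁻¹ per unit.

t = 1.8819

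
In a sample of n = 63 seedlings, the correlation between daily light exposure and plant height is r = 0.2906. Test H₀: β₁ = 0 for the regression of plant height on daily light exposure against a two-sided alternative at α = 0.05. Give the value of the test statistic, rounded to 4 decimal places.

t = 2.3720

t = r·√(n − 2)/√(1 − r²) = 0.2906·√61/√0.915552 = 2.3720.
df = n − 2 = 61.
Two-sided p ≈ 0.0209, which is < 0.05, so reject H₀.
There is evidence of a linear association between daily light exposure and plant height.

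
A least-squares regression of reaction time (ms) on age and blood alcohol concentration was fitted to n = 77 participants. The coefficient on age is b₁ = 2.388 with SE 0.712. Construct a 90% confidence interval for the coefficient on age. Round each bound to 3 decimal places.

df = n − k − 1 = 77 − 2 − 1 = 74.
t* = t_{0.05, 74} = 1.665707.
Margin = t* × SE = 1.665707 × 0.712 = 1.18598.
CI: 2.388 ± 1.18598 → (1.202, 3.574).
With 90% confidence, each one-unit increase in age is associated with a change of between 1.202 and 3.574 ms in reaction time, holding the other predictors fixed.

(1.202, 3.574)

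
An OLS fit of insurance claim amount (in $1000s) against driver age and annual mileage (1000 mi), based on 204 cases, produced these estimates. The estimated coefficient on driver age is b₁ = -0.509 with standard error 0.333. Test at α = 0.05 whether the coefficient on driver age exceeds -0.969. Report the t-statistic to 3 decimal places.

H₀: β₁ = -0.969 vs H₁: β₁ > -0.969.
t = (b₁ − β₁⁰)/SE = (-0.509 − (-0.969)) / 0.333 = 1.381.
df = n − k − 1 = 204 − 2 − 1 = 201.
One-sided p ≈ 0.0843, which is ≥ 0.05, so fail to reject H₀.
The data do not give significant evidence that the true slope on driver age exceeds -0.969 $1000s per unit, holding the other predictors fixed.

t = 1.381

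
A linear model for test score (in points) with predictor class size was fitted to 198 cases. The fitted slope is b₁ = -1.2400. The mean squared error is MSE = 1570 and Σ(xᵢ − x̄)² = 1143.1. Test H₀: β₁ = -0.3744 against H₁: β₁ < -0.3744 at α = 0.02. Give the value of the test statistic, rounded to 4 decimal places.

t = -0.7386

SE(b₁) = √(MSE/Sₓₓ) = √(1570/1143.1) = 1.17195.
t = (-1.2400 − (-0.3744)) / 1.17195 = -0.7386.
df = n − 2 = 196.
One-sided p ≈ 0.2305, which is ≥ 0.02, so fail to reject H₀.
The data do not give significant evidence that the true slope on class size is below -0.3744 points per unit.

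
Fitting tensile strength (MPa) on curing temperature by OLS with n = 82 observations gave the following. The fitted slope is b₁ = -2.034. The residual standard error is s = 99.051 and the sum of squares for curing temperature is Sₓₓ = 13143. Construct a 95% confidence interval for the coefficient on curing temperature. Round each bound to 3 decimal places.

(-3.753, -0.315)

SE(b₁) = s/√Sₓₓ = 99.051/√13143 = 0.863996.
df = n − 2 = 80.
t* = t_{0.025, 80} = 1.990063.
Margin = t* × SE = 1.990063 × 0.863996 = 1.71941.
CI: -2.034 ± 1.71941 → (-3.753, -0.315).
With 95% confidence, each one-unit increase in curing temperature is associated with a change of between -3.753 and -0.315 MPa in tensile strength.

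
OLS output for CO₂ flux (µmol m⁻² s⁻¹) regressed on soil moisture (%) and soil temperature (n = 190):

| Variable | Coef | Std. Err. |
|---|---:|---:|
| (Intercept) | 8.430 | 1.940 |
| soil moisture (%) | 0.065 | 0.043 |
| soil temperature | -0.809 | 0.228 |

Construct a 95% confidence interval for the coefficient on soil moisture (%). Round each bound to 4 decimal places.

(-0.0198, 0.1498)

Read off: b = 0.065, SE = 0.043 for soil moisture (%).
df = n − k − 1 = 190 − 2 − 1 = 187.
t* = t_{0.025, 187} = 1.972731.
Margin = t* × SE = 1.972731 × 0.043 = 0.084827.
CI: 0.065 ± 0.084827 → (-0.0198, 0.1498).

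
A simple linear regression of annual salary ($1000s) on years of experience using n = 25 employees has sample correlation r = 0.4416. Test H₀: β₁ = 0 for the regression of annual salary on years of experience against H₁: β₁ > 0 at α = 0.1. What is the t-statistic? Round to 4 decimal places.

t = 2.3605

t = r·√(n − 2)/√(1 − r²) = 0.4416·√23/√0.804989 = 2.3605.
df = n − 2 = 23.
One-sided p ≈ 0.0136, which is < 0.1, so reject H₀.
There is evidence of a linear association between years of experience and annual salary.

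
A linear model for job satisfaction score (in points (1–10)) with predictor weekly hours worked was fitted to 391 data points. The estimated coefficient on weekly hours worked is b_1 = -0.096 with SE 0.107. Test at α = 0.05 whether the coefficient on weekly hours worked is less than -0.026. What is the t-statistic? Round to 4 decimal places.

t = -0.6542

H₀: β₁ = -0.026 vs H₁: β₁ < -0.026.
t = (b_1 − β₁⁰)/SE = (-0.096 − (-0.026)) / 0.107 = -0.6542.
df = n − 2 = 391 − 2 = 389.
One-sided p ≈ 0.2567, which is ≥ 0.05, so fail to reject H₀.
The data do not give significant evidence that the true slope on weekly hours worked is below -0.026 points (1–10) per unit.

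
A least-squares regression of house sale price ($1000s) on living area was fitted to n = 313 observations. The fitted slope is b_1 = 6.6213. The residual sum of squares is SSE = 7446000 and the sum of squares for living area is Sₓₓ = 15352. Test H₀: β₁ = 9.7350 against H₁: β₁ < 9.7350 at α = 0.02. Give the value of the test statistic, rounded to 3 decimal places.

MSE = SSE/(n − 2) = 7446000/311 = 23942.1.
SE(b_1) = √(MSE/Sₓₓ) = √(23942.1/15352) = 1.24882.
t = (6.6213 − 9.7350) / 1.24882 = -2.493.
df = n − 2 = 311.
One-sided p ≈ 0.0066, which is < 0.02, so reject H₀.
There is evidence that the true slope on living area is below 9.7350 $1000s per unit.

t = -2.493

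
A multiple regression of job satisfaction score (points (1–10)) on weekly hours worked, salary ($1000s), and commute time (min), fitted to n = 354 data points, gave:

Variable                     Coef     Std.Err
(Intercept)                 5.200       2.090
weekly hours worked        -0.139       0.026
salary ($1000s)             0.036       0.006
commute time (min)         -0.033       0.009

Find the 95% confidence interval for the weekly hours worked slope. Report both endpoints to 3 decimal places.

Read off: b = -0.139, SE = 0.026 for weekly hours worked.
df = n − k − 1 = 354 − 3 − 1 = 350.
t* = t_{0.025, 350} = 1.966765.
Margin = t* × SE = 1.966765 × 0.026 = 0.05114.
CI: -0.139 ± 0.05114 → (-0.190, -0.088).

(-0.190, -0.088)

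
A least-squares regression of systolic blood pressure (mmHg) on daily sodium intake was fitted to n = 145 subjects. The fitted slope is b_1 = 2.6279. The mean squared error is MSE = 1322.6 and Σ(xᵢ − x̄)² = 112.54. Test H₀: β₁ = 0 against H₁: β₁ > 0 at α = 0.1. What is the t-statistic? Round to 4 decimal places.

t = 0.7666

SE(b_1) = √(MSE/Sₓₓ) = √(1322.6/112.54) = 3.42816.
t = 2.6279 / 3.42816 = 0.7666.
df = n − 2 = 143.
One-sided p ≈ 0.2223, which is ≥ 0.1, so fail to reject H₀.
The data do not give significant evidence that the true slope on daily sodium intake is positive.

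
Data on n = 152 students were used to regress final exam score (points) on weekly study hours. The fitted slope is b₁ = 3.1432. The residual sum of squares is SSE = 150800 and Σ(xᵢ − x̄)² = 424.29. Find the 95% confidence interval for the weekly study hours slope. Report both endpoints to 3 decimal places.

MSE = SSE/(n − 2) = 150800/150 = 1005.33.
SE(b₁) = √(MSE/Sₓₓ) = √(1005.33/424.29) = 1.5393.
df = n − 2 = 150.
t* = t_{0.025, 150} = 1.975905.
Margin = t* × SE = 1.975905 × 1.5393 = 3.04151.
CI: 3.1432 ± 3.04151 → (0.102, 6.185).
With 95% confidence, each one-unit increase in weekly study hours is associated with a change of between 0.102 and 6.185 points in final exam score.

(0.102, 6.185)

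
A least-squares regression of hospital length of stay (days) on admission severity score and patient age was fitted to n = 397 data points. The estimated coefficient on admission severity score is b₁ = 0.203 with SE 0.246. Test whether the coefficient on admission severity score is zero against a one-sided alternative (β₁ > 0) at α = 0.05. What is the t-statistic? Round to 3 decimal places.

H₀: β₁ = 0 vs H₁: β₁ > 0.
t = (b₁ − β₁⁰)/SE = 0.203 / 0.246 = 0.825.
df = n − k − 1 = 397 − 2 − 1 = 394.
One-sided p ≈ 0.2049, which is ≥ 0.05, so fail to reject H₀.
The data do not give significant evidence that the true slope on admission severity score is positive, holding the other predictors fixed.

t = 0.825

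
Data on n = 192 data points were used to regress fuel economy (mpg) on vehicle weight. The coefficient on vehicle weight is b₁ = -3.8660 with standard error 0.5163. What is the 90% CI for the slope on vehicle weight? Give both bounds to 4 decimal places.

df = n − 2 = 192 − 2 = 190.
t* = t_{0.05, 190} = 1.652913.
Margin = t* × SE = 1.652913 × 0.5163 = 0.853399.
CI: -3.8660 ± 0.853399 → (-4.7194, -3.0126).
With 90% confidence, each one-unit increase in vehicle weight is associated with a change of between -4.7194 and -3.0126 mpg in fuel economy.

(-4.7194, -3.0126)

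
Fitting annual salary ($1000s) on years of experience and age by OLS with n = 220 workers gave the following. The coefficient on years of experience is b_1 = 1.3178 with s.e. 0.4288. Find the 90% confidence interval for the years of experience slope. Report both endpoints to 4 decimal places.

(0.6095, 2.0261)

df = n − k − 1 = 220 − 2 − 1 = 217.
t* = t_{0.05, 217} = 1.651906.
Margin = t* × SE = 1.651906 × 0.4288 = 0.708337.
CI: 1.3178 ± 0.708337 → (0.6095, 2.0261).
With 90% confidence, each one-unit increase in years of experience is associated with a change of between 0.6095 and 2.0261 $1000s in annual salary, holding the other predictors fixed.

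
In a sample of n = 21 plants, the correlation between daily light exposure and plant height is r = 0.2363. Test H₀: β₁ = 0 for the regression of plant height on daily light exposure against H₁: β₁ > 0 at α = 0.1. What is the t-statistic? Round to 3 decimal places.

t = 1.060

t = r·√(n − 2)/√(1 − r²) = 0.2363·√19/√0.944162 = 1.060.
df = n − 2 = 19.
One-sided p ≈ 0.1512, which is ≥ 0.1, so fail to reject H₀.
The data do not give significant evidence of a linear association between daily light exposure and plant height.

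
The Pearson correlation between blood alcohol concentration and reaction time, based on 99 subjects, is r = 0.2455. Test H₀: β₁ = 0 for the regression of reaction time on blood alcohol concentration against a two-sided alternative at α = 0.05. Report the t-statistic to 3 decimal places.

t = 2.494

t = r·√(n − 2)/√(1 − r²) = 0.2455·√97/√0.93973 = 2.494.
df = n − 2 = 97.
Two-sided p ≈ 0.0143, which is < 0.05, so reject H₀.
There is evidence of a linear association between blood alcohol concentration and reaction time.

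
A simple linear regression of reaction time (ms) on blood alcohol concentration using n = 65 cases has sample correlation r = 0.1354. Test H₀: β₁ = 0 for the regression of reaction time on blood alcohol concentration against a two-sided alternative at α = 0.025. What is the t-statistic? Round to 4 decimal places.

t = 1.0847

t = r·√(n − 2)/√(1 − r²) = 0.1354·√63/√0.981667 = 1.0847.
df = n − 2 = 63.
Two-sided p ≈ 0.2822, which is ≥ 0.025, so fail to reject H₀.
The data do not give significant evidence of a linear association between blood alcohol concentration and reaction time.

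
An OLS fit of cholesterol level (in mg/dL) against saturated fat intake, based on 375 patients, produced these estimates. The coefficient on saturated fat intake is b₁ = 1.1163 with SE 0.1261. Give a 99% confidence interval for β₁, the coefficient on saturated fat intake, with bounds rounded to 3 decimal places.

df = n − 2 = 375 − 2 = 373.
t* = t_{0.005, 373} = 2.589074.
Margin = t* × SE = 2.589074 × 0.1261 = 0.32648.
CI: 1.1163 ± 0.32648 → (0.790, 1.443).
With 99% confidence, each one-unit increase in saturated fat intake is associated with a change of between 0.790 and 1.443 mg/dL in cholesterol level.

(0.790, 1.443)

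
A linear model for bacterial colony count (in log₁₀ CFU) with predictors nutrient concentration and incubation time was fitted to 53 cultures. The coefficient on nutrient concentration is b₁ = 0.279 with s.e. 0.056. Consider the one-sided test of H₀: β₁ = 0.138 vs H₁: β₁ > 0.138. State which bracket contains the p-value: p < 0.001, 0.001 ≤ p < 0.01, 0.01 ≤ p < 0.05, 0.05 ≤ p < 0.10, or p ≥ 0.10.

0.001 ≤ p < 0.01

t = (0.279 − 0.138) / 0.056 = 2.518.
df = n − k − 1 = 53 − 2 − 1 = 50.
One-sided p = P(T_{50} > t) ≈ 0.0075.
So 0.001 ≤ p < 0.01.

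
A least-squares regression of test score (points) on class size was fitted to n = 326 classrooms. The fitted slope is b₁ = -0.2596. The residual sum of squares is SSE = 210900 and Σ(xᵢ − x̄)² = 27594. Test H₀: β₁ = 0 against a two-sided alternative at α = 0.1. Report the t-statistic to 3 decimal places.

MSE = SSE/(n − 2) = 210900/324 = 650.926.
SE(b₁) = √(MSE/Sₓₓ) = √(650.926/27594) = 0.153588.
t = -0.2596 / 0.153588 = -1.690.
df = n − 2 = 324.
Two-sided p ≈ 0.0919, which is < 0.1, so reject H₀.
There is evidence that class size is associated with test score.

t = -1.690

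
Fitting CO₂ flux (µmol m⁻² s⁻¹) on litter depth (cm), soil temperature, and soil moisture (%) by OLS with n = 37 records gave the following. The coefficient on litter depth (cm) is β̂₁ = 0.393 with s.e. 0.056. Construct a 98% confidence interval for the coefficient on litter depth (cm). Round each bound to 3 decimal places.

(0.256, 0.530)

df = n − k − 1 = 37 − 3 − 1 = 33.
t* = t_{0.01, 33} = 2.444794.
Margin = t* × SE = 2.444794 × 0.056 = 0.13691.
CI: 0.393 ± 0.13691 → (0.256, 0.530).
With 98% confidence, each one-unit increase in litter depth (cm) is associated with a change of between 0.256 and 0.530 µmol m⁻² s⁻¹ in CO₂ flux, holding the other predictors fixed.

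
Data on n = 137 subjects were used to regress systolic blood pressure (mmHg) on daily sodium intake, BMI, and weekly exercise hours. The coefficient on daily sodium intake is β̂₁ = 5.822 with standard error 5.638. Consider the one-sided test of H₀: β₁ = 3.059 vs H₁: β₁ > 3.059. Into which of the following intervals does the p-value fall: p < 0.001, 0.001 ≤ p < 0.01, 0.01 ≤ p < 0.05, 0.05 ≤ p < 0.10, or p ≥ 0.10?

t = (5.822 − 3.059) / 5.638 = 0.490.
df = n − k − 1 = 137 − 3 − 1 = 133.
One-sided p = P(T_{133} > t) ≈ 0.3124.
So p ≥ 0.10.

p ≥ 0.10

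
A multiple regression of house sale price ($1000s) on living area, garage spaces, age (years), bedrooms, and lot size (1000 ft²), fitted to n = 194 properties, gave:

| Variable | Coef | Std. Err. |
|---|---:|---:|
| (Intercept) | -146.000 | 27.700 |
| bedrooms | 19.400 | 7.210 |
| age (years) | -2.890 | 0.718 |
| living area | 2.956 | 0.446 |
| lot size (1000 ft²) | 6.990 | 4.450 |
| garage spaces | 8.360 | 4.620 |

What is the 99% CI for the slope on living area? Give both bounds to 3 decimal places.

(1.795, 4.117)

Read off: b = 2.956, SE = 0.446 for living area.
df = n − k − 1 = 194 − 5 − 1 = 188.
t* = t_{0.005, 188} = 2.602233.
Margin = t* × SE = 2.602233 × 0.446 = 1.16060.
CI: 2.956 ± 1.16060 → (1.795, 4.117).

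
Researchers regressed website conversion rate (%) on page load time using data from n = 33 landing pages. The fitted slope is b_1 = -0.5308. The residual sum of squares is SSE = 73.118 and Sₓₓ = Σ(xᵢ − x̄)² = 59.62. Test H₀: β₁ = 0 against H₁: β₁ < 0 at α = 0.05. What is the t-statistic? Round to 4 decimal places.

MSE = SSE/(n − 2) = 73.118/31 = 2.35865.
SE(b_1) = √(MSE/Sₓₓ) = √(2.35865/59.62) = 0.1989.
t = -0.5308 / 0.1989 = -2.6687.
df = n − 2 = 31.
One-sided p ≈ 0.0060, which is < 0.05, so reject H₀.
There is evidence that the true slope on page load time is negative.

t = -2.6687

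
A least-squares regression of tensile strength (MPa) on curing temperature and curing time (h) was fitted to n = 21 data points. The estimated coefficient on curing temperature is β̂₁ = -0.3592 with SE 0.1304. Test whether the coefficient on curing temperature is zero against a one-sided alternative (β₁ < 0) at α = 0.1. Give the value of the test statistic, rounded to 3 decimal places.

H₀: β₁ = 0 vs H₁: β₁ < 0.
t = (β̂₁ − β₁⁰)/SE = -0.3592 / 0.1304 = -2.755.
df = n − k − 1 = 21 − 2 − 1 = 18.
One-sided p ≈ 0.0065, which is < 0.1, so reject H₀.
There is evidence that the true slope on curing temperature is negative, holding the other predictors fixed.

t = -2.755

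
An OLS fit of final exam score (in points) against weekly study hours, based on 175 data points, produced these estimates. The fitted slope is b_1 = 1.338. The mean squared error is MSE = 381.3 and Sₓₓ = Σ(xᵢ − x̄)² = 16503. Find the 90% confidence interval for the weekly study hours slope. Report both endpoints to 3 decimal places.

SE(b_1) = √(MSE/Sₓₓ) = √(381.3/16503) = 0.152003.
df = n − 2 = 173.
t* = t_{0.05, 173} = 1.653709.
Margin = t* × SE = 1.653709 × 0.152003 = 0.25137.
CI: 1.338 ± 0.25137 → (1.087, 1.589).
With 90% confidence, each one-unit increase in weekly study hours is associated with a change of between 1.087 and 1.589 points in final exam score.

(1.087, 1.589)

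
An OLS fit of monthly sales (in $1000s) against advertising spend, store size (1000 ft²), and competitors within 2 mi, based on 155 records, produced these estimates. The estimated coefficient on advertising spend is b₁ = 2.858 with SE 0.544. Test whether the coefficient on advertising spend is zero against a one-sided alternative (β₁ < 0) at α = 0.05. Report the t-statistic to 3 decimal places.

H₀: β₁ = 0 vs H₁: β₁ < 0.
t = (b₁ − β₁⁰)/SE = 2.858 / 0.544 = 5.254.
df = n − k − 1 = 155 − 3 − 1 = 151.
One-sided p ≈ 1.0000, which is ≥ 0.05, so fail to reject H₀.
The data do not give significant evidence that the true slope on advertising spend is negative, holding the other predictors fixed.

t = 5.254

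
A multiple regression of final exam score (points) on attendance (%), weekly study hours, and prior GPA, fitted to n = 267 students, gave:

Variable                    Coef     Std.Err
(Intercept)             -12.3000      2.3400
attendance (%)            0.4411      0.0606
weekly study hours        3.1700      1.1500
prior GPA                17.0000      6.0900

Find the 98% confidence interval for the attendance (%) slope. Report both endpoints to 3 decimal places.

Read off: b = 0.4411, SE = 0.0606 for attendance (%).
df = n − k − 1 = 267 − 3 − 1 = 263.
t* = t_{0.01, 263} = 2.34061.
Margin = t* × SE = 2.34061 × 0.0606 = 0.14184.
CI: 0.4411 ± 0.14184 → (0.299, 0.583).

(0.299, 0.583)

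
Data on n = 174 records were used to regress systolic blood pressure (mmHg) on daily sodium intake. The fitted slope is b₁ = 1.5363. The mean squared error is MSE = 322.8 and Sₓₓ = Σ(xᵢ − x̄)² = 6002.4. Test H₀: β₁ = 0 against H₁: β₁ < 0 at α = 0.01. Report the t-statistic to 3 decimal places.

SE(b₁) = √(MSE/Sₓₓ) = √(322.8/6002.4) = 0.231902.
t = 1.5363 / 0.231902 = 6.625.
df = n − 2 = 172.
One-sided p ≈ 1.0000, which is ≥ 0.01, so fail to reject H₀.
The data do not give significant evidence that the true slope on daily sodium intake is negative.

t = 6.625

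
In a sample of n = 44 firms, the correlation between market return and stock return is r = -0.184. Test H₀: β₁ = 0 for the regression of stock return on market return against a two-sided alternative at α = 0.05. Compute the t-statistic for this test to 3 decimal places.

t = r·√(n − 2)/√(1 − r²) = -0.184·√42/√0.966144 = -1.213.
df = n − 2 = 42.
Two-sided p ≈ 0.2318, which is ≥ 0.05, so fail to reject H₀.
The data do not give significant evidence of a linear association between market return and stock return.

t = -1.213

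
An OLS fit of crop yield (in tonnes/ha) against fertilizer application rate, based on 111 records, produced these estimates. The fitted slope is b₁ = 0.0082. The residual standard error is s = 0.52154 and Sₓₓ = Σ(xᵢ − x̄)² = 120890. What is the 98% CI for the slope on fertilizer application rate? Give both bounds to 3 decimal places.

SE(b₁) = s/√Sₓₓ = 0.52154/√120890 = 0.0015.
df = n − 2 = 109.
t* = t_{0.01, 109} = 2.361046.
Margin = t* × SE = 2.361046 × 0.0015 = 0.00354.
CI: 0.0082 ± 0.00354 → (0.005, 0.012).
With 98% confidence, each one-unit increase in fertilizer application rate is associated with a change of between 0.005 and 0.012 tonnes/ha in crop yield.

(0.005, 0.012)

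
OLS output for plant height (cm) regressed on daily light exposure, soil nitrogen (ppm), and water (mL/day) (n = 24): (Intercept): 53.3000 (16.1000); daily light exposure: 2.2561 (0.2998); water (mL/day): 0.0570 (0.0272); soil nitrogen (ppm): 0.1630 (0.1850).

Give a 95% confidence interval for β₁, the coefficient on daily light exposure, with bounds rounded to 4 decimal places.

(1.6307, 2.8815)

Read off: b = 2.2561, SE = 0.2998 for daily light exposure.
df = n − k − 1 = 24 − 3 − 1 = 20.
t* = t_{0.025, 20} = 2.085963.
Margin = t* × SE = 2.085963 × 0.2998 = 0.625372.
CI: 2.2561 ± 0.625372 → (1.6307, 2.8815).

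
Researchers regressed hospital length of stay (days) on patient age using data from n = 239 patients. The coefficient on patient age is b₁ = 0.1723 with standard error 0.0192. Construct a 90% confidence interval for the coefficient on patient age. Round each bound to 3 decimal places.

df = n − 2 = 239 − 2 = 237.
t* = t_{0.05, 237} = 1.651308.
Margin = t* × SE = 1.651308 × 0.0192 = 0.03171.
CI: 0.1723 ± 0.03171 → (0.141, 0.204).
With 90% confidence, each one-unit increase in patient age is associated with a change of between 0.141 and 0.204 days in hospital length of stay.

(0.141, 0.204)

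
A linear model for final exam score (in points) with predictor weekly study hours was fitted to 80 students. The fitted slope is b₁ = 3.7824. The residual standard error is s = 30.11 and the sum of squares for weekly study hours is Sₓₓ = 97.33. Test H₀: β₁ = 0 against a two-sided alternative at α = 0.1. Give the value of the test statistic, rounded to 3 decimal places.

t = 1.239

SE(b₁) = s/√Sₓₓ = 30.11/√97.33 = 3.05202.
t = 3.7824 / 3.05202 = 1.239.
df = n − 2 = 78.
Two-sided p ≈ 0.2189, which is ≥ 0.1, so fail to reject H₀.
The data do not give significant evidence of an association between weekly study hours and final exam score.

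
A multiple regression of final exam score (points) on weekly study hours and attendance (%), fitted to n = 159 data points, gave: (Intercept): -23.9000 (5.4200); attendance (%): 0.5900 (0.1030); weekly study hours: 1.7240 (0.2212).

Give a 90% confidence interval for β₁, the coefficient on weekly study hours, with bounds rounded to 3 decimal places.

(1.358, 2.090)

Read off: b = 1.7240, SE = 0.2212 for weekly study hours.
df = n − k − 1 = 159 − 2 − 1 = 156.
t* = t_{0.05, 156} = 1.65468.
Margin = t* × SE = 1.65468 × 0.2212 = 0.36602.
CI: 1.7240 ± 0.36602 → (1.358, 2.090).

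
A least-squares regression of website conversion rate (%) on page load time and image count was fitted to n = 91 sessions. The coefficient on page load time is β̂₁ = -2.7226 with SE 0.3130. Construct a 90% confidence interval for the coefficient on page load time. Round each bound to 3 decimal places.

(-3.243, -2.202)

df = n − k − 1 = 91 − 2 − 1 = 88.
t* = t_{0.05, 88} = 1.662354.
Margin = t* × SE = 1.662354 × 0.3130 = 0.52032.
CI: -2.7226 ± 0.52032 → (-3.243, -2.202).
With 90% confidence, each one-unit increase in page load time is associated with a change of between -3.243 and -2.202 % in website conversion rate, holding the other predictors fixed.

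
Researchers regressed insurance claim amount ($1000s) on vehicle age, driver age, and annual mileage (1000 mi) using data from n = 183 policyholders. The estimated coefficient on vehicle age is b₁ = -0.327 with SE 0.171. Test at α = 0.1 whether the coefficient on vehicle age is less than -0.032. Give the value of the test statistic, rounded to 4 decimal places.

H₀: β₁ = -0.032 vs H₁: β₁ < -0.032.
t = (b₁ − β₁⁰)/SE = (-0.327 − (-0.032)) / 0.171 = -1.7251.
df = n − k − 1 = 183 − 3 − 1 = 179.
One-sided p ≈ 0.0431, which is < 0.1, so reject H₀.
There is evidence that the true slope on vehicle age is below -0.032 $1000s per unit, holding the other predictors fixed.

t = -1.7251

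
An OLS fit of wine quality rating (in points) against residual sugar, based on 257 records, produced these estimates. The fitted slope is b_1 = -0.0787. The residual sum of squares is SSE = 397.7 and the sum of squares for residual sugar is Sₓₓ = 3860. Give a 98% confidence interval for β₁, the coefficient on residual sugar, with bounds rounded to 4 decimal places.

MSE = SSE/(n − 2) = 397.7/255 = 1.55961.
SE(b_1) = √(MSE/Sₓₓ) = √(1.55961/3860) = 0.0201008.
df = n − 2 = 255.
t* = t_{0.01, 255} = 2.34106.
Margin = t* × SE = 2.34106 × 0.0201008 = 0.047057.
CI: -0.0787 ± 0.047057 → (-0.1258, -0.0316).
With 98% confidence, each one-unit increase in residual sugar is associated with a change of between -0.1258 and -0.0316 points in wine quality rating.

(-0.1258, -0.0316)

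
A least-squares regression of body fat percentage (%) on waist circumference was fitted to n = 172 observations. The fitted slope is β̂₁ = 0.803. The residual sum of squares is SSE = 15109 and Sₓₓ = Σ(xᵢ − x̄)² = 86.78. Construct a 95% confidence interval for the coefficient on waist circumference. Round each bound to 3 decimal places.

MSE = SSE/(n − 2) = 15109/170 = 88.8765.
SE(β̂₁) = √(MSE/Sₓₓ) = √(88.8765/86.78) = 1.01201.
df = n − 2 = 170.
t* = t_{0.025, 170} = 1.974017.
Margin = t* × SE = 1.974017 × 1.01201 = 1.99772.
CI: 0.803 ± 1.99772 → (-1.195, 2.801).
With 95% confidence, each one-unit increase in waist circumference is associated with a change of between -1.195 and 2.801 % in body fat percentage.

(-1.195, 2.801)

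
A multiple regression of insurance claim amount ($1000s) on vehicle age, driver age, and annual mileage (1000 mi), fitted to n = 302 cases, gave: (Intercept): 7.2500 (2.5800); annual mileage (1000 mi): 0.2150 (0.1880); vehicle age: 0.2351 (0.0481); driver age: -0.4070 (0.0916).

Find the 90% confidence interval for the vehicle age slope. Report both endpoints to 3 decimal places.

(0.156, 0.314)

Read off: b = 0.2351, SE = 0.0481 for vehicle age.
df = n − k − 1 = 302 − 3 − 1 = 298.
t* = t_{0.05, 298} = 1.649983.
Margin = t* × SE = 1.649983 × 0.0481 = 0.07936.
CI: 0.2351 ± 0.07936 → (0.156, 0.314).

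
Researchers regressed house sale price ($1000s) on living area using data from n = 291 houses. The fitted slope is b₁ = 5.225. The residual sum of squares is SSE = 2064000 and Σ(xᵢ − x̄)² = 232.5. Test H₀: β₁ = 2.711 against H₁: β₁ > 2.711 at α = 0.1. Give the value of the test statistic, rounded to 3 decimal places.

t = 0.454

MSE = SSE/(n − 2) = 2064000/289 = 7141.87.
SE(b₁) = √(MSE/Sₓₓ) = √(7141.87/232.5) = 5.54236.
t = (5.225 − 2.711) / 5.54236 = 0.454.
df = n − 2 = 289.
One-sided p ≈ 0.3252, which is ≥ 0.1, so fail to reject H₀.
The data do not give significant evidence that the true slope on living area exceeds 2.711 $1000s per unit.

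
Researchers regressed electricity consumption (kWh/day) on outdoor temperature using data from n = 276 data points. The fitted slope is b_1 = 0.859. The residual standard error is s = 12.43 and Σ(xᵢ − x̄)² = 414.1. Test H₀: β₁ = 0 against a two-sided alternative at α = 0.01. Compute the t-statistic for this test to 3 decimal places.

t = 1.406

SE(b_1) = s/√Sₓₓ = 12.43/√414.1 = 0.610827.
t = 0.859 / 0.610827 = 1.406.
df = n − 2 = 274.
Two-sided p ≈ 0.1608, which is ≥ 0.01, so fail to reject H₀.
The data do not give significant evidence of an association between outdoor temperature and electricity consumption.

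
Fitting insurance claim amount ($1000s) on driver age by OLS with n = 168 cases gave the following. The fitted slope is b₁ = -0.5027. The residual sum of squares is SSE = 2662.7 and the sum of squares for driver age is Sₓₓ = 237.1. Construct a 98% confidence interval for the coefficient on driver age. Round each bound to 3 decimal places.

(-1.114, 0.108)

MSE = SSE/(n − 2) = 2662.7/166 = 16.0404.
SE(b₁) = √(MSE/Sₓₓ) = √(16.0404/237.1) = 0.260101.
df = n − 2 = 166.
t* = t_{0.01, 166} = 2.349021.
Margin = t* × SE = 2.349021 × 0.260101 = 0.61098.
CI: -0.5027 ± 0.61098 → (-1.114, 0.108).
With 98% confidence, each one-unit increase in driver age is associated with a change of between -1.114 and 0.108 $1000s in insurance claim amount.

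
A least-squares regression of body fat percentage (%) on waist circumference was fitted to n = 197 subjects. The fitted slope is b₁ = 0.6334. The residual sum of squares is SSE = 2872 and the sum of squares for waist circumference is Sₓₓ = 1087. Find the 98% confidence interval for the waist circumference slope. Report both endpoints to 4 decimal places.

(0.3604, 0.9064)

MSE = SSE/(n − 2) = 2872/195 = 14.7282.
SE(b₁) = √(MSE/Sₓₓ) = √(14.7282/1087) = 0.116402.
df = n − 2 = 195.
t* = t_{0.01, 195} = 2.345623.
Margin = t* × SE = 2.345623 × 0.116402 = 0.273035.
CI: 0.6334 ± 0.273035 → (0.3604, 0.9064).
With 98% confidence, each one-unit increase in waist circumference is associated with a change of between 0.3604 and 0.9064 % in body fat percentage.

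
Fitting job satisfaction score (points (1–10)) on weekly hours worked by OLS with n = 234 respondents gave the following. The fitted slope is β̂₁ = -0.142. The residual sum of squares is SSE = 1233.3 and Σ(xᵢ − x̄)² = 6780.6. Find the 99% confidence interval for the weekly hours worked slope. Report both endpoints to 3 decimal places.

MSE = SSE/(n − 2) = 1233.3/232 = 5.31595.
SE(β̂₁) = √(MSE/Sₓₓ) = √(5.31595/6780.6) = 0.0279999.
df = n − 2 = 232.
t* = t_{0.005, 232} = 2.597186.
Margin = t* × SE = 2.597186 × 0.0279999 = 0.07272.
CI: -0.142 ± 0.07272 → (-0.215, -0.069).
With 99% confidence, each one-unit increase in weekly hours worked is associated with a change of between -0.215 and -0.069 points (1–10) in job satisfaction score.

(-0.215, -0.069)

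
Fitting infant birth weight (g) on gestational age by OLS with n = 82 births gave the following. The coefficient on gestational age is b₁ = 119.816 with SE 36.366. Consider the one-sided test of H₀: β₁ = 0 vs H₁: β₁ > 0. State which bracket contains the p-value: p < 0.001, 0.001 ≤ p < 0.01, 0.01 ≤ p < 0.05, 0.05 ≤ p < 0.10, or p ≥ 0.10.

t = 119.816 / 36.366 = 3.295.
df = n − 2 = 82 − 2 = 80.
One-sided p = P(T_{80} > t) ≈ 0.0007.
So p < 0.001.

p < 0.001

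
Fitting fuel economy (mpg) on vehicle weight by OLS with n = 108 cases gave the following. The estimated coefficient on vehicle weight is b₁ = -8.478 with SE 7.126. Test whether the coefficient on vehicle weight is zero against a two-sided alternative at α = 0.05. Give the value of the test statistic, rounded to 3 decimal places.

t = -1.190

H₀: β₁ = 0 vs H₁: β₁ ≠ 0.
t = (b₁ − β₁⁰)/SE = -8.478 / 7.126 = -1.190.
df = n − 2 = 108 − 2 = 106.
Two-sided p ≈ 0.2368, which is ≥ 0.05, so fail to reject H₀.
The data do not give significant evidence of an association between vehicle weight and fuel economy.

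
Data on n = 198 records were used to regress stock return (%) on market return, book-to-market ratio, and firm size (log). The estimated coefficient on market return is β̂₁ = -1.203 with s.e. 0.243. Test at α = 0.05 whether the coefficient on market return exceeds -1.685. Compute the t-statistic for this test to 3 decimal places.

H₀: β₁ = -1.685 vs H₁: β₁ > -1.685.
t = (β̂₁ − β₁⁰)/SE = (-1.203 − (-1.685)) / 0.243 = 1.984.
df = n − k − 1 = 198 − 3 − 1 = 194.
One-sided p ≈ 0.0244, which is < 0.05, so reject H₀.
There is evidence that the true slope on market return exceeds -1.685 % per unit, holding the other predictors fixed.

t = 1.984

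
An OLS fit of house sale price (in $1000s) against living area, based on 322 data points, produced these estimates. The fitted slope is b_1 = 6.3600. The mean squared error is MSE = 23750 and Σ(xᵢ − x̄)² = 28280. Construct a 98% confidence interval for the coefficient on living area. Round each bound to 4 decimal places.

SE(b_1) = √(MSE/Sₓₓ) = √(23750/28280) = 0.916415.
df = n − 2 = 320.
t* = t_{0.01, 320} = 2.338057.
Margin = t* × SE = 2.338057 × 0.916415 = 2.142630.
CI: 6.3600 ± 2.142630 → (4.2174, 8.5026).
With 98% confidence, each one-unit increase in living area is associated with a change of between 4.2174 and 8.5026 $1000s in house sale price.

(4.2174, 8.5026)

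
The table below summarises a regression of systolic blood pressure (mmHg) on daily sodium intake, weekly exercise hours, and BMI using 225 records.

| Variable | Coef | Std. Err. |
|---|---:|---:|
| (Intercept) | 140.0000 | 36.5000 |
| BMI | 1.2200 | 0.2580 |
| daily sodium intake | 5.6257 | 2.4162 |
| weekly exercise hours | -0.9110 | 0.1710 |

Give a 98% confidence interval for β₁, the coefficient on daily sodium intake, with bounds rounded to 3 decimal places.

Read off: b = 5.6257, SE = 2.4162 for daily sodium intake.
df = n − k − 1 = 225 − 3 − 1 = 221.
t* = t_{0.01, 221} = 2.343339.
Margin = t* × SE = 2.343339 × 2.4162 = 5.66198.
CI: 5.6257 ± 5.66198 → (-0.036, 11.288).

(-0.036, 11.288)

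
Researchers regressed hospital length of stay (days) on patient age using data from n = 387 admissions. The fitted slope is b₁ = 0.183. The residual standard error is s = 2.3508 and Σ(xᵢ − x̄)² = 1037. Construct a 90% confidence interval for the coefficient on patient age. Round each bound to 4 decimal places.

(0.0626, 0.3034)

SE(b₁) = s/√Sₓₓ = 2.3508/√1037 = 0.0730006.
df = n − 2 = 385.
t* = t_{0.05, 385} = 1.648821.
Margin = t* × SE = 1.648821 × 0.0730006 = 0.120365.
CI: 0.183 ± 0.120365 → (0.0626, 0.3034).
With 90% confidence, each one-unit increase in patient age is associated with a change of between 0.0626 and 0.3034 days in hospital length of stay.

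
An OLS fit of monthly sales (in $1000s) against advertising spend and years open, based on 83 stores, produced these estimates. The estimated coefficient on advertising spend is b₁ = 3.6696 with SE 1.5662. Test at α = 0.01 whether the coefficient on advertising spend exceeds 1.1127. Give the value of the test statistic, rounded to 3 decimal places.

t = 1.633

H₀: β₁ = 1.1127 vs H₁: β₁ > 1.1127.
t = (b₁ − β₁⁰)/SE = (3.6696 − 1.1127) / 1.5662 = 1.633.
df = n − k − 1 = 83 − 2 − 1 = 80.
One-sided p ≈ 0.0532, which is ≥ 0.01, so fail to reject H₀.
The data do not give significant evidence that the true slope on advertising spend exceeds 1.1127 $1000s per unit, holding the other predictors fixed.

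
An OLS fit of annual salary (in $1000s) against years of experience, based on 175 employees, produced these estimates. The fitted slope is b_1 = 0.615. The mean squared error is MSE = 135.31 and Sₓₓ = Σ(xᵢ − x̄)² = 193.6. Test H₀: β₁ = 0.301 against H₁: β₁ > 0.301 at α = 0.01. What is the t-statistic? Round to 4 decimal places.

t = 0.3756

SE(b_1) = √(MSE/Sₓₓ) = √(135.31/193.6) = 0.836012.
t = (0.615 − 0.301) / 0.836012 = 0.3756.
df = n − 2 = 173.
One-sided p ≈ 0.3538, which is ≥ 0.01, so fail to reject H₀.
The data do not give significant evidence that the true slope on years of experience exceeds 0.301 $1000s per unit.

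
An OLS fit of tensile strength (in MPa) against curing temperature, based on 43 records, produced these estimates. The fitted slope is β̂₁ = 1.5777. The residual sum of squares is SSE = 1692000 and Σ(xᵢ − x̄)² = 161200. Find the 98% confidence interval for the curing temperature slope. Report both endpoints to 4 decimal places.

(0.3528, 2.8026)

MSE = SSE/(n − 2) = 1692000/41 = 41268.3.
SE(β̂₁) = √(MSE/Sₓₓ) = √(41268.3/161200) = 0.505971.
df = n − 2 = 41.
t* = t_{0.01, 41} = 2.420803.
Margin = t* × SE = 2.420803 × 0.505971 = 1.224856.
CI: 1.5777 ± 1.224856 → (0.3528, 2.8026).
With 98% confidence, each one-unit increase in curing temperature is associated with a change of between 0.3528 and 2.8026 MPa in tensile strength.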